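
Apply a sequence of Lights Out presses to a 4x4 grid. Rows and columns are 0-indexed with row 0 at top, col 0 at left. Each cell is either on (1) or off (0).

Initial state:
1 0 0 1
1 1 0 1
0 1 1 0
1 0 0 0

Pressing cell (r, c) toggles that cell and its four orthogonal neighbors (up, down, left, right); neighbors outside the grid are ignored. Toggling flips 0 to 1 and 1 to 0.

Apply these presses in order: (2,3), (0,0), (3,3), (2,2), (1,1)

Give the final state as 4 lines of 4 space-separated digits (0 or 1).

After press 1 at (2,3):
1 0 0 1
1 1 0 0
0 1 0 1
1 0 0 1

After press 2 at (0,0):
0 1 0 1
0 1 0 0
0 1 0 1
1 0 0 1

After press 3 at (3,3):
0 1 0 1
0 1 0 0
0 1 0 0
1 0 1 0

After press 4 at (2,2):
0 1 0 1
0 1 1 0
0 0 1 1
1 0 0 0

After press 5 at (1,1):
0 0 0 1
1 0 0 0
0 1 1 1
1 0 0 0

Answer: 0 0 0 1
1 0 0 0
0 1 1 1
1 0 0 0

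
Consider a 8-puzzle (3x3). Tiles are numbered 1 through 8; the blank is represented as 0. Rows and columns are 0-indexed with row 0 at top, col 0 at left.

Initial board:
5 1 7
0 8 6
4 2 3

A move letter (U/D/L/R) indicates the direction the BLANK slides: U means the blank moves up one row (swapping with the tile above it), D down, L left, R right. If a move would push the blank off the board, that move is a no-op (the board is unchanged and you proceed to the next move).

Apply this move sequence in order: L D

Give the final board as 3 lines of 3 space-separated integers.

After move 1 (L):
5 1 7
0 8 6
4 2 3

After move 2 (D):
5 1 7
4 8 6
0 2 3

Answer: 5 1 7
4 8 6
0 2 3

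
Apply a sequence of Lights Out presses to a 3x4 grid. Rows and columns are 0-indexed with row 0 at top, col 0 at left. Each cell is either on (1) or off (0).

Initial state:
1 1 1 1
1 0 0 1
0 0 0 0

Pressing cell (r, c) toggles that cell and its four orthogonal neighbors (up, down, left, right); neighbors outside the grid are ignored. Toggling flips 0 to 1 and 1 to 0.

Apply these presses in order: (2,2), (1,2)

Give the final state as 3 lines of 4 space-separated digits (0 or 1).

Answer: 1 1 0 1
1 1 0 0
0 1 0 1

Derivation:
After press 1 at (2,2):
1 1 1 1
1 0 1 1
0 1 1 1

After press 2 at (1,2):
1 1 0 1
1 1 0 0
0 1 0 1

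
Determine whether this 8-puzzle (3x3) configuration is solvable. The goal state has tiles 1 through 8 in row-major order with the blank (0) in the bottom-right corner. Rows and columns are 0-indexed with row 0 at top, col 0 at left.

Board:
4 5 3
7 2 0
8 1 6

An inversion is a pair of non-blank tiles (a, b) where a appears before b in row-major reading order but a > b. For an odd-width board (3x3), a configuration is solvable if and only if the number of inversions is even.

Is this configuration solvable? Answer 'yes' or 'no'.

Inversions (pairs i<j in row-major order where tile[i] > tile[j] > 0): 14
14 is even, so the puzzle is solvable.

Answer: yes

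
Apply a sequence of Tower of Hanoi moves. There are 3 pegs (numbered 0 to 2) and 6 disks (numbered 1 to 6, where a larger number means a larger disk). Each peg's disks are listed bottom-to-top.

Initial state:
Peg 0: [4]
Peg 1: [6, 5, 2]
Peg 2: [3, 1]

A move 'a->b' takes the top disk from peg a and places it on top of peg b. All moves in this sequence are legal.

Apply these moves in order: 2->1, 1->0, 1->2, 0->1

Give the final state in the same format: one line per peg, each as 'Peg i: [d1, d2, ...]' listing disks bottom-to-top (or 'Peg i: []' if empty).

After move 1 (2->1):
Peg 0: [4]
Peg 1: [6, 5, 2, 1]
Peg 2: [3]

After move 2 (1->0):
Peg 0: [4, 1]
Peg 1: [6, 5, 2]
Peg 2: [3]

After move 3 (1->2):
Peg 0: [4, 1]
Peg 1: [6, 5]
Peg 2: [3, 2]

After move 4 (0->1):
Peg 0: [4]
Peg 1: [6, 5, 1]
Peg 2: [3, 2]

Answer: Peg 0: [4]
Peg 1: [6, 5, 1]
Peg 2: [3, 2]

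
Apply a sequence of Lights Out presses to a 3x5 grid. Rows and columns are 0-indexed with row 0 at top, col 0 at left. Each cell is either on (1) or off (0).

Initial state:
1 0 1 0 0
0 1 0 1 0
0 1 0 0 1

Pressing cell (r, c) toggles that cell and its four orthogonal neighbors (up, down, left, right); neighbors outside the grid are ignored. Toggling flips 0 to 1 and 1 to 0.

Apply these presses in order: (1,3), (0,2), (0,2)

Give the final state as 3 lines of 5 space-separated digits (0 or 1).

Answer: 1 0 1 1 0
0 1 1 0 1
0 1 0 1 1

Derivation:
After press 1 at (1,3):
1 0 1 1 0
0 1 1 0 1
0 1 0 1 1

After press 2 at (0,2):
1 1 0 0 0
0 1 0 0 1
0 1 0 1 1

After press 3 at (0,2):
1 0 1 1 0
0 1 1 0 1
0 1 0 1 1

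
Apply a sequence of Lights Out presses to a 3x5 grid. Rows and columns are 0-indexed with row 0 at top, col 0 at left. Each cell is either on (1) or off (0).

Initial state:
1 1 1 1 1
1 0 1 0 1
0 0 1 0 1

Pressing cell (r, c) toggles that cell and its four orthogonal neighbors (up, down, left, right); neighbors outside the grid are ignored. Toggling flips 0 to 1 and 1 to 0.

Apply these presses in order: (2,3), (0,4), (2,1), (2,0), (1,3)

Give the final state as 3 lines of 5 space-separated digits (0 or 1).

Answer: 1 1 1 1 0
0 1 0 0 1
0 0 1 0 0

Derivation:
After press 1 at (2,3):
1 1 1 1 1
1 0 1 1 1
0 0 0 1 0

After press 2 at (0,4):
1 1 1 0 0
1 0 1 1 0
0 0 0 1 0

After press 3 at (2,1):
1 1 1 0 0
1 1 1 1 0
1 1 1 1 0

After press 4 at (2,0):
1 1 1 0 0
0 1 1 1 0
0 0 1 1 0

After press 5 at (1,3):
1 1 1 1 0
0 1 0 0 1
0 0 1 0 0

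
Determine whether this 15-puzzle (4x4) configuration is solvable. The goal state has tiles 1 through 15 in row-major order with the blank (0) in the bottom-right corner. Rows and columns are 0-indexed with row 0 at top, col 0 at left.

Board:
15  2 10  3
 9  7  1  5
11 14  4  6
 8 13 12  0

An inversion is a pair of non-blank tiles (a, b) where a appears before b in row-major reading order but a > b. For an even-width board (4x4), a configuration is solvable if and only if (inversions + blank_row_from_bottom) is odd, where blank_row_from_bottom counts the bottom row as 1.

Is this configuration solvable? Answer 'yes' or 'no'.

Answer: yes

Derivation:
Inversions: 44
Blank is in row 3 (0-indexed from top), which is row 1 counting from the bottom (bottom = 1).
44 + 1 = 45, which is odd, so the puzzle is solvable.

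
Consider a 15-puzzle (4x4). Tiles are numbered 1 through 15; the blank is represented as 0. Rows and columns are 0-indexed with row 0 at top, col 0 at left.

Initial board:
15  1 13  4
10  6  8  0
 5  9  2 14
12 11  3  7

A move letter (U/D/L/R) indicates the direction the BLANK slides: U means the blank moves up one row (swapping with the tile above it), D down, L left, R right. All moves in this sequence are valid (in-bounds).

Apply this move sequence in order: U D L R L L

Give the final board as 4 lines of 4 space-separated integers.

After move 1 (U):
15  1 13  0
10  6  8  4
 5  9  2 14
12 11  3  7

After move 2 (D):
15  1 13  4
10  6  8  0
 5  9  2 14
12 11  3  7

After move 3 (L):
15  1 13  4
10  6  0  8
 5  9  2 14
12 11  3  7

After move 4 (R):
15  1 13  4
10  6  8  0
 5  9  2 14
12 11  3  7

After move 5 (L):
15  1 13  4
10  6  0  8
 5  9  2 14
12 11  3  7

After move 6 (L):
15  1 13  4
10  0  6  8
 5  9  2 14
12 11  3  7

Answer: 15  1 13  4
10  0  6  8
 5  9  2 14
12 11  3  7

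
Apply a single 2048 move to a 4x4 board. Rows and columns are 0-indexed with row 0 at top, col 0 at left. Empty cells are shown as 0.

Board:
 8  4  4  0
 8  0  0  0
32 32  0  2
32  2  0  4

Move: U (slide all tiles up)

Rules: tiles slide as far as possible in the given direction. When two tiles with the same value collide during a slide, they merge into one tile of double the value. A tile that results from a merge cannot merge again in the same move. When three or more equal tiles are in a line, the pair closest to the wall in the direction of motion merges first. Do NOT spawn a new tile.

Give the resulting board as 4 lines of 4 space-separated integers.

Slide up:
col 0: [8, 8, 32, 32] -> [16, 64, 0, 0]
col 1: [4, 0, 32, 2] -> [4, 32, 2, 0]
col 2: [4, 0, 0, 0] -> [4, 0, 0, 0]
col 3: [0, 0, 2, 4] -> [2, 4, 0, 0]

Answer: 16  4  4  2
64 32  0  4
 0  2  0  0
 0  0  0  0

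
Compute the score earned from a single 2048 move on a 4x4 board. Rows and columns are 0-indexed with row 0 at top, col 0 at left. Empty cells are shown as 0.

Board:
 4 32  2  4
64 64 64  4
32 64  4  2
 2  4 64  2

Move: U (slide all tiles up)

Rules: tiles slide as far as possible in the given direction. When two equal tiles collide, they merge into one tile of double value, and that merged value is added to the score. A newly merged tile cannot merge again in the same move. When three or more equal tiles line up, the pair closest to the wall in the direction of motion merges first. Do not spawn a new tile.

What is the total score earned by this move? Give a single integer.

Answer: 140

Derivation:
Slide up:
col 0: [4, 64, 32, 2] -> [4, 64, 32, 2]  score +0 (running 0)
col 1: [32, 64, 64, 4] -> [32, 128, 4, 0]  score +128 (running 128)
col 2: [2, 64, 4, 64] -> [2, 64, 4, 64]  score +0 (running 128)
col 3: [4, 4, 2, 2] -> [8, 4, 0, 0]  score +12 (running 140)
Board after move:
  4  32   2   8
 64 128  64   4
 32   4   4   0
  2   0  64   0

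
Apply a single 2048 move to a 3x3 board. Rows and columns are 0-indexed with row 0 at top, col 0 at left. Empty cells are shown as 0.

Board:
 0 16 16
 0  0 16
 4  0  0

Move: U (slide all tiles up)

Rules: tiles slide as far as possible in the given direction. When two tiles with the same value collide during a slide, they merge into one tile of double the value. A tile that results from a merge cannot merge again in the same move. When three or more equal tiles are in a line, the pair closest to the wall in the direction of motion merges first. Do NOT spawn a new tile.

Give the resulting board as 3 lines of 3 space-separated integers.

Slide up:
col 0: [0, 0, 4] -> [4, 0, 0]
col 1: [16, 0, 0] -> [16, 0, 0]
col 2: [16, 16, 0] -> [32, 0, 0]

Answer:  4 16 32
 0  0  0
 0  0  0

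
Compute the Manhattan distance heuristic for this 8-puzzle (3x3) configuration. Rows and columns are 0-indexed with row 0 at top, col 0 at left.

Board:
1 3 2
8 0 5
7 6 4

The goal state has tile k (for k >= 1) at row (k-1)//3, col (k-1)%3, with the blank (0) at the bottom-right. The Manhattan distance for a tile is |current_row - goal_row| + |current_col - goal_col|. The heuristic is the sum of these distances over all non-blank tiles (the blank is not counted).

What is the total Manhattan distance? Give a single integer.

Tile 1: at (0,0), goal (0,0), distance |0-0|+|0-0| = 0
Tile 3: at (0,1), goal (0,2), distance |0-0|+|1-2| = 1
Tile 2: at (0,2), goal (0,1), distance |0-0|+|2-1| = 1
Tile 8: at (1,0), goal (2,1), distance |1-2|+|0-1| = 2
Tile 5: at (1,2), goal (1,1), distance |1-1|+|2-1| = 1
Tile 7: at (2,0), goal (2,0), distance |2-2|+|0-0| = 0
Tile 6: at (2,1), goal (1,2), distance |2-1|+|1-2| = 2
Tile 4: at (2,2), goal (1,0), distance |2-1|+|2-0| = 3
Sum: 0 + 1 + 1 + 2 + 1 + 0 + 2 + 3 = 10

Answer: 10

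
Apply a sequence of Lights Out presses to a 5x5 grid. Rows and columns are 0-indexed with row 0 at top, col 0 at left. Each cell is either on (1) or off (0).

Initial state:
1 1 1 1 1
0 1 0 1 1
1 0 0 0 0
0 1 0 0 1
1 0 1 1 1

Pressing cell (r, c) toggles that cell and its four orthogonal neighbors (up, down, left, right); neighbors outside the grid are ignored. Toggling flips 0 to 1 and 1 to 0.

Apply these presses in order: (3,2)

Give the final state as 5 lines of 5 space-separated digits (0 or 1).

After press 1 at (3,2):
1 1 1 1 1
0 1 0 1 1
1 0 1 0 0
0 0 1 1 1
1 0 0 1 1

Answer: 1 1 1 1 1
0 1 0 1 1
1 0 1 0 0
0 0 1 1 1
1 0 0 1 1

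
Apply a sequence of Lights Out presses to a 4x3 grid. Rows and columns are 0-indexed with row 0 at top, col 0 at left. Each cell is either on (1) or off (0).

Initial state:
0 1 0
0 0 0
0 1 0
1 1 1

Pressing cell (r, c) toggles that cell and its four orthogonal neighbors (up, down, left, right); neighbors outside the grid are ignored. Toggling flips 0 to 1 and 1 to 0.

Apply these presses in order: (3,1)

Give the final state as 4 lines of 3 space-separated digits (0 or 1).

Answer: 0 1 0
0 0 0
0 0 0
0 0 0

Derivation:
After press 1 at (3,1):
0 1 0
0 0 0
0 0 0
0 0 0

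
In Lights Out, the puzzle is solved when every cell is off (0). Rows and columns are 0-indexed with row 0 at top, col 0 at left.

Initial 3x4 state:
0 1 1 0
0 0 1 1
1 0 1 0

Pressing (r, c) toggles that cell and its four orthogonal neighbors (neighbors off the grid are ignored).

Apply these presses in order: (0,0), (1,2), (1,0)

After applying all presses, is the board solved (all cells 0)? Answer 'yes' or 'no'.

After press 1 at (0,0):
1 0 1 0
1 0 1 1
1 0 1 0

After press 2 at (1,2):
1 0 0 0
1 1 0 0
1 0 0 0

After press 3 at (1,0):
0 0 0 0
0 0 0 0
0 0 0 0

Lights still on: 0

Answer: yes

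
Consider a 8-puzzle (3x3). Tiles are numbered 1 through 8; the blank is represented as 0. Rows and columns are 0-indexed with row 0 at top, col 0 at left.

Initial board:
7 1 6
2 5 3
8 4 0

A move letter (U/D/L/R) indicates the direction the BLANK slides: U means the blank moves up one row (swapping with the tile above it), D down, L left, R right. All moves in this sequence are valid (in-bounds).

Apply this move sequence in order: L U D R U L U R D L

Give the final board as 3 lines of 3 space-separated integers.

After move 1 (L):
7 1 6
2 5 3
8 0 4

After move 2 (U):
7 1 6
2 0 3
8 5 4

After move 3 (D):
7 1 6
2 5 3
8 0 4

After move 4 (R):
7 1 6
2 5 3
8 4 0

After move 5 (U):
7 1 6
2 5 0
8 4 3

After move 6 (L):
7 1 6
2 0 5
8 4 3

After move 7 (U):
7 0 6
2 1 5
8 4 3

After move 8 (R):
7 6 0
2 1 5
8 4 3

After move 9 (D):
7 6 5
2 1 0
8 4 3

After move 10 (L):
7 6 5
2 0 1
8 4 3

Answer: 7 6 5
2 0 1
8 4 3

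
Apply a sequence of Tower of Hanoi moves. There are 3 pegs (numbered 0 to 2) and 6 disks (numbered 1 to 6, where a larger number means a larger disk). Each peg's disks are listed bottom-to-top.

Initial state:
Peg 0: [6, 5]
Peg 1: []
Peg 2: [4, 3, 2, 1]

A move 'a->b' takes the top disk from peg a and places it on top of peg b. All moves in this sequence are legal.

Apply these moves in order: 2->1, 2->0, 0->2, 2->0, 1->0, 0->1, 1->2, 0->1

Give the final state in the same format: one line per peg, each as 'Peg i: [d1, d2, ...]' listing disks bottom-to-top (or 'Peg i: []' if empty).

After move 1 (2->1):
Peg 0: [6, 5]
Peg 1: [1]
Peg 2: [4, 3, 2]

After move 2 (2->0):
Peg 0: [6, 5, 2]
Peg 1: [1]
Peg 2: [4, 3]

After move 3 (0->2):
Peg 0: [6, 5]
Peg 1: [1]
Peg 2: [4, 3, 2]

After move 4 (2->0):
Peg 0: [6, 5, 2]
Peg 1: [1]
Peg 2: [4, 3]

After move 5 (1->0):
Peg 0: [6, 5, 2, 1]
Peg 1: []
Peg 2: [4, 3]

After move 6 (0->1):
Peg 0: [6, 5, 2]
Peg 1: [1]
Peg 2: [4, 3]

After move 7 (1->2):
Peg 0: [6, 5, 2]
Peg 1: []
Peg 2: [4, 3, 1]

After move 8 (0->1):
Peg 0: [6, 5]
Peg 1: [2]
Peg 2: [4, 3, 1]

Answer: Peg 0: [6, 5]
Peg 1: [2]
Peg 2: [4, 3, 1]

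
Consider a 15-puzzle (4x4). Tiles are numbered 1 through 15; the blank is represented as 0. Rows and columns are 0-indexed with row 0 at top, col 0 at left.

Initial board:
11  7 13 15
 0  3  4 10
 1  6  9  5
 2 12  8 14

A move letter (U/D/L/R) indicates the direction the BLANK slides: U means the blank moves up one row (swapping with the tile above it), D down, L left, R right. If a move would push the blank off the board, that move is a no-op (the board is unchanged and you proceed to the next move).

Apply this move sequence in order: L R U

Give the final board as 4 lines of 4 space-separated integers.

Answer: 11  0 13 15
 3  7  4 10
 1  6  9  5
 2 12  8 14

Derivation:
After move 1 (L):
11  7 13 15
 0  3  4 10
 1  6  9  5
 2 12  8 14

After move 2 (R):
11  7 13 15
 3  0  4 10
 1  6  9  5
 2 12  8 14

After move 3 (U):
11  0 13 15
 3  7  4 10
 1  6  9  5
 2 12  8 14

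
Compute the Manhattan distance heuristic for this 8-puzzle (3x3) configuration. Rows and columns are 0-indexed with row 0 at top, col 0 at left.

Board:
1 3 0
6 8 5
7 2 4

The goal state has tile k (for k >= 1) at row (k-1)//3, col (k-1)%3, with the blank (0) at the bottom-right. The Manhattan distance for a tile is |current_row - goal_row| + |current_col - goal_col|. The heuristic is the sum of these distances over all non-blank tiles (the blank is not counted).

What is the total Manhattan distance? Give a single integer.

Answer: 10

Derivation:
Tile 1: (0,0)->(0,0) = 0
Tile 3: (0,1)->(0,2) = 1
Tile 6: (1,0)->(1,2) = 2
Tile 8: (1,1)->(2,1) = 1
Tile 5: (1,2)->(1,1) = 1
Tile 7: (2,0)->(2,0) = 0
Tile 2: (2,1)->(0,1) = 2
Tile 4: (2,2)->(1,0) = 3
Sum: 0 + 1 + 2 + 1 + 1 + 0 + 2 + 3 = 10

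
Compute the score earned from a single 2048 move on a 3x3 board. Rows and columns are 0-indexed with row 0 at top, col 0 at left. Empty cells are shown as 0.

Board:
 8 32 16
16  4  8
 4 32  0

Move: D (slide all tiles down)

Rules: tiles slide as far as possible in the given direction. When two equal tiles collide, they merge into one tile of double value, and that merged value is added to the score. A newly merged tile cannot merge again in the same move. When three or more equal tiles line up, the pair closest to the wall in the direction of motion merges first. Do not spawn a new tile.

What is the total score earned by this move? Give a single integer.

Answer: 0

Derivation:
Slide down:
col 0: [8, 16, 4] -> [8, 16, 4]  score +0 (running 0)
col 1: [32, 4, 32] -> [32, 4, 32]  score +0 (running 0)
col 2: [16, 8, 0] -> [0, 16, 8]  score +0 (running 0)
Board after move:
 8 32  0
16  4 16
 4 32  8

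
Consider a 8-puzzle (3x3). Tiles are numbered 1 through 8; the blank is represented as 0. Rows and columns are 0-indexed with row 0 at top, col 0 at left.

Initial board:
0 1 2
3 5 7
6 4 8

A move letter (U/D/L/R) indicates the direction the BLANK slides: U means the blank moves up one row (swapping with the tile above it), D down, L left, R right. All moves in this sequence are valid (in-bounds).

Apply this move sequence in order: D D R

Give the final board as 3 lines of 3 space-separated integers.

Answer: 3 1 2
6 5 7
4 0 8

Derivation:
After move 1 (D):
3 1 2
0 5 7
6 4 8

After move 2 (D):
3 1 2
6 5 7
0 4 8

After move 3 (R):
3 1 2
6 5 7
4 0 8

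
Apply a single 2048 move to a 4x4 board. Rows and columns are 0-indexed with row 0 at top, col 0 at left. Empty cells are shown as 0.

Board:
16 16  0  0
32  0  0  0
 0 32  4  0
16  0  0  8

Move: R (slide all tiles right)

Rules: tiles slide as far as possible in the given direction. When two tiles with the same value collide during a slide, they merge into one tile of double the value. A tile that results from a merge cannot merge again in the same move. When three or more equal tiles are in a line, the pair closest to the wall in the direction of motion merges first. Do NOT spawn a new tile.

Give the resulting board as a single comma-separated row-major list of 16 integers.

Slide right:
row 0: [16, 16, 0, 0] -> [0, 0, 0, 32]
row 1: [32, 0, 0, 0] -> [0, 0, 0, 32]
row 2: [0, 32, 4, 0] -> [0, 0, 32, 4]
row 3: [16, 0, 0, 8] -> [0, 0, 16, 8]

Answer: 0, 0, 0, 32, 0, 0, 0, 32, 0, 0, 32, 4, 0, 0, 16, 8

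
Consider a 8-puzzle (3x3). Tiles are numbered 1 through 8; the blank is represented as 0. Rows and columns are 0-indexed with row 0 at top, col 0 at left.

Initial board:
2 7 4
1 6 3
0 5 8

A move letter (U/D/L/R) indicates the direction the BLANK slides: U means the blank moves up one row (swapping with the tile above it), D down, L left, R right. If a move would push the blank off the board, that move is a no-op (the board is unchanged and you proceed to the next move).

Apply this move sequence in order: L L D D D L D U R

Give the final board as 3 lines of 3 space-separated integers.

Answer: 2 7 4
6 0 3
1 5 8

Derivation:
After move 1 (L):
2 7 4
1 6 3
0 5 8

After move 2 (L):
2 7 4
1 6 3
0 5 8

After move 3 (D):
2 7 4
1 6 3
0 5 8

After move 4 (D):
2 7 4
1 6 3
0 5 8

After move 5 (D):
2 7 4
1 6 3
0 5 8

After move 6 (L):
2 7 4
1 6 3
0 5 8

After move 7 (D):
2 7 4
1 6 3
0 5 8

After move 8 (U):
2 7 4
0 6 3
1 5 8

After move 9 (R):
2 7 4
6 0 3
1 5 8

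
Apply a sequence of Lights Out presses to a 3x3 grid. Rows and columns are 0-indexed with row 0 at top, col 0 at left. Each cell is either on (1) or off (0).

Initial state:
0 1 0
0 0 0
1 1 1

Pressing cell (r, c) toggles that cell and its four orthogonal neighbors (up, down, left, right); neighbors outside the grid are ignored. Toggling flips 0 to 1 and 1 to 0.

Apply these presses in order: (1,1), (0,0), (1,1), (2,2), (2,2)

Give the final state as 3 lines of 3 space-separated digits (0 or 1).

After press 1 at (1,1):
0 0 0
1 1 1
1 0 1

After press 2 at (0,0):
1 1 0
0 1 1
1 0 1

After press 3 at (1,1):
1 0 0
1 0 0
1 1 1

After press 4 at (2,2):
1 0 0
1 0 1
1 0 0

After press 5 at (2,2):
1 0 0
1 0 0
1 1 1

Answer: 1 0 0
1 0 0
1 1 1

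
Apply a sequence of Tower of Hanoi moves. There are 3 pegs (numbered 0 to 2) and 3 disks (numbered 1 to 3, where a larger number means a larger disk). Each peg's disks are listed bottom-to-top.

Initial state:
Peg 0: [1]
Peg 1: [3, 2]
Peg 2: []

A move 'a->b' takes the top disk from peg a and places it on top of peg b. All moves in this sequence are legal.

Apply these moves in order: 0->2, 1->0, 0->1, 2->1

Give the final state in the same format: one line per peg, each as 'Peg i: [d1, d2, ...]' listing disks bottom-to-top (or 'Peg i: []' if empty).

After move 1 (0->2):
Peg 0: []
Peg 1: [3, 2]
Peg 2: [1]

After move 2 (1->0):
Peg 0: [2]
Peg 1: [3]
Peg 2: [1]

After move 3 (0->1):
Peg 0: []
Peg 1: [3, 2]
Peg 2: [1]

After move 4 (2->1):
Peg 0: []
Peg 1: [3, 2, 1]
Peg 2: []

Answer: Peg 0: []
Peg 1: [3, 2, 1]
Peg 2: []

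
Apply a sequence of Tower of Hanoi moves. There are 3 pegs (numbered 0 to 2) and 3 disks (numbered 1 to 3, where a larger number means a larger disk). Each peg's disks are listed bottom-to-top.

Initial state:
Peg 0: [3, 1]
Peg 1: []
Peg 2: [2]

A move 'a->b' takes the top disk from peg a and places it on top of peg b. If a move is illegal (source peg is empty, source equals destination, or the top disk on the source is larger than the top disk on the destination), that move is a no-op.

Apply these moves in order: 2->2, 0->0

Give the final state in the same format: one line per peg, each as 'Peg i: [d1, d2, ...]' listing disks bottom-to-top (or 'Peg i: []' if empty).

Answer: Peg 0: [3, 1]
Peg 1: []
Peg 2: [2]

Derivation:
After move 1 (2->2):
Peg 0: [3, 1]
Peg 1: []
Peg 2: [2]

After move 2 (0->0):
Peg 0: [3, 1]
Peg 1: []
Peg 2: [2]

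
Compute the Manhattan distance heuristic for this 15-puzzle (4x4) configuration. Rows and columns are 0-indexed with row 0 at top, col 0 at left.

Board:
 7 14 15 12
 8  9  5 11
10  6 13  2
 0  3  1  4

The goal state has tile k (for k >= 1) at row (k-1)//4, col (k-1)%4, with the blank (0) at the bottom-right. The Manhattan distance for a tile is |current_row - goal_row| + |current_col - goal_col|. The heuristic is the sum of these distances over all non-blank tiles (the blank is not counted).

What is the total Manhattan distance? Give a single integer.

Answer: 41

Derivation:
Tile 7: (0,0)->(1,2) = 3
Tile 14: (0,1)->(3,1) = 3
Tile 15: (0,2)->(3,2) = 3
Tile 12: (0,3)->(2,3) = 2
Tile 8: (1,0)->(1,3) = 3
Tile 9: (1,1)->(2,0) = 2
Tile 5: (1,2)->(1,0) = 2
Tile 11: (1,3)->(2,2) = 2
Tile 10: (2,0)->(2,1) = 1
Tile 6: (2,1)->(1,1) = 1
Tile 13: (2,2)->(3,0) = 3
Tile 2: (2,3)->(0,1) = 4
Tile 3: (3,1)->(0,2) = 4
Tile 1: (3,2)->(0,0) = 5
Tile 4: (3,3)->(0,3) = 3
Sum: 3 + 3 + 3 + 2 + 3 + 2 + 2 + 2 + 1 + 1 + 3 + 4 + 4 + 5 + 3 = 41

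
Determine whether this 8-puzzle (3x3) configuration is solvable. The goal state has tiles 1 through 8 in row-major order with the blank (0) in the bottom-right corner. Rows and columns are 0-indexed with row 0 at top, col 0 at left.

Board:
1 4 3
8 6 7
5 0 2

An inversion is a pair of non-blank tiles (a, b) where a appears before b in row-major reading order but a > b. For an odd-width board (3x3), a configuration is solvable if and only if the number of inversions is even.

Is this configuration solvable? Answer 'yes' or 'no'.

Inversions (pairs i<j in row-major order where tile[i] > tile[j] > 0): 12
12 is even, so the puzzle is solvable.

Answer: yes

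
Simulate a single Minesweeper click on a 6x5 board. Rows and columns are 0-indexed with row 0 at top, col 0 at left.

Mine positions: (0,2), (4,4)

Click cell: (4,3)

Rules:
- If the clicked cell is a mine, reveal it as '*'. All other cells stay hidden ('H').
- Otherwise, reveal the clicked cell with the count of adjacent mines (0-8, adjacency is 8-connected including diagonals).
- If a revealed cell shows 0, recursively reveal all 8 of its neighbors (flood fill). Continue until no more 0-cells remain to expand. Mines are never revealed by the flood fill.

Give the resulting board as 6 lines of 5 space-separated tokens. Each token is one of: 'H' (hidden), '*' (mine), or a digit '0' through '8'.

H H H H H
H H H H H
H H H H H
H H H H H
H H H 1 H
H H H H H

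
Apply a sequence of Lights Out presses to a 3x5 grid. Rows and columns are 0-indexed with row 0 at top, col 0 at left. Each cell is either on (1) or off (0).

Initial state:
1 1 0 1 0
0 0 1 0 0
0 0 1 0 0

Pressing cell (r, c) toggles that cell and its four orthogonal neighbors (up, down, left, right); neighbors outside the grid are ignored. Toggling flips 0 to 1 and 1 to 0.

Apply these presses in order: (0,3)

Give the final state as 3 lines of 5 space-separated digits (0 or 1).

After press 1 at (0,3):
1 1 1 0 1
0 0 1 1 0
0 0 1 0 0

Answer: 1 1 1 0 1
0 0 1 1 0
0 0 1 0 0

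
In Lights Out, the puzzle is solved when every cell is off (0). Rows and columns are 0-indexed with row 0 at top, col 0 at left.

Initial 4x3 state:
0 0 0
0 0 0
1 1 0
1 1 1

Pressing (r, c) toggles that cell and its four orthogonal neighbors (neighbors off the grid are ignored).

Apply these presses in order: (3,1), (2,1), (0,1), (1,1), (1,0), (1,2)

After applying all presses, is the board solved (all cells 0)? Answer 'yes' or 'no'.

Answer: no

Derivation:
After press 1 at (3,1):
0 0 0
0 0 0
1 0 0
0 0 0

After press 2 at (2,1):
0 0 0
0 1 0
0 1 1
0 1 0

After press 3 at (0,1):
1 1 1
0 0 0
0 1 1
0 1 0

After press 4 at (1,1):
1 0 1
1 1 1
0 0 1
0 1 0

After press 5 at (1,0):
0 0 1
0 0 1
1 0 1
0 1 0

After press 6 at (1,2):
0 0 0
0 1 0
1 0 0
0 1 0

Lights still on: 3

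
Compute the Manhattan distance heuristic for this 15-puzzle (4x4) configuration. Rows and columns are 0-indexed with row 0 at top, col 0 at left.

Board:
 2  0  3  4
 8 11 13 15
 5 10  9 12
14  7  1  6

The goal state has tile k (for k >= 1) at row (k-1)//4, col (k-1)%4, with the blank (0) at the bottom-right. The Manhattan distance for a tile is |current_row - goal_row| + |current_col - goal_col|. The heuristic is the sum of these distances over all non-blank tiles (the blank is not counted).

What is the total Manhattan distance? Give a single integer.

Answer: 29

Derivation:
Tile 2: (0,0)->(0,1) = 1
Tile 3: (0,2)->(0,2) = 0
Tile 4: (0,3)->(0,3) = 0
Tile 8: (1,0)->(1,3) = 3
Tile 11: (1,1)->(2,2) = 2
Tile 13: (1,2)->(3,0) = 4
Tile 15: (1,3)->(3,2) = 3
Tile 5: (2,0)->(1,0) = 1
Tile 10: (2,1)->(2,1) = 0
Tile 9: (2,2)->(2,0) = 2
Tile 12: (2,3)->(2,3) = 0
Tile 14: (3,0)->(3,1) = 1
Tile 7: (3,1)->(1,2) = 3
Tile 1: (3,2)->(0,0) = 5
Tile 6: (3,3)->(1,1) = 4
Sum: 1 + 0 + 0 + 3 + 2 + 4 + 3 + 1 + 0 + 2 + 0 + 1 + 3 + 5 + 4 = 29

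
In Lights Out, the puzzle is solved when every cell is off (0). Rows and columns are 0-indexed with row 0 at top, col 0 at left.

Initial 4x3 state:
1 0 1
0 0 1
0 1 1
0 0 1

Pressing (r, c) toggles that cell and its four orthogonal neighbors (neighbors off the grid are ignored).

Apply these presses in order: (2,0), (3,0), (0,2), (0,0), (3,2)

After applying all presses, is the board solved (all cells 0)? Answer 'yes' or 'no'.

Answer: yes

Derivation:
After press 1 at (2,0):
1 0 1
1 0 1
1 0 1
1 0 1

After press 2 at (3,0):
1 0 1
1 0 1
0 0 1
0 1 1

After press 3 at (0,2):
1 1 0
1 0 0
0 0 1
0 1 1

After press 4 at (0,0):
0 0 0
0 0 0
0 0 1
0 1 1

After press 5 at (3,2):
0 0 0
0 0 0
0 0 0
0 0 0

Lights still on: 0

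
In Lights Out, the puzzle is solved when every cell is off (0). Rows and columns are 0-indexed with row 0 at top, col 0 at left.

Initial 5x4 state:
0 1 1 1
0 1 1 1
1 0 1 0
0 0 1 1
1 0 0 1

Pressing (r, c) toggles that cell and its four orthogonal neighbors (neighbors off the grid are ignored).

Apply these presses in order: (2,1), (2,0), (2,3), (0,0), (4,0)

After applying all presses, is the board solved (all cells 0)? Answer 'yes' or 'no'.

Answer: no

Derivation:
After press 1 at (2,1):
0 1 1 1
0 0 1 1
0 1 0 0
0 1 1 1
1 0 0 1

After press 2 at (2,0):
0 1 1 1
1 0 1 1
1 0 0 0
1 1 1 1
1 0 0 1

After press 3 at (2,3):
0 1 1 1
1 0 1 0
1 0 1 1
1 1 1 0
1 0 0 1

After press 4 at (0,0):
1 0 1 1
0 0 1 0
1 0 1 1
1 1 1 0
1 0 0 1

After press 5 at (4,0):
1 0 1 1
0 0 1 0
1 0 1 1
0 1 1 0
0 1 0 1

Lights still on: 11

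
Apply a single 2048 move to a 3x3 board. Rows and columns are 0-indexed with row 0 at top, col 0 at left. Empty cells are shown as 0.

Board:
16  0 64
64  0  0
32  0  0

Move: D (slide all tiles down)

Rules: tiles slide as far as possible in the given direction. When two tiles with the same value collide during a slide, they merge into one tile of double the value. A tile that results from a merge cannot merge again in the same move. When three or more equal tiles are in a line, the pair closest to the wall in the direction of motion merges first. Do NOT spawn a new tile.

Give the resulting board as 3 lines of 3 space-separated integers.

Answer: 16  0  0
64  0  0
32  0 64

Derivation:
Slide down:
col 0: [16, 64, 32] -> [16, 64, 32]
col 1: [0, 0, 0] -> [0, 0, 0]
col 2: [64, 0, 0] -> [0, 0, 64]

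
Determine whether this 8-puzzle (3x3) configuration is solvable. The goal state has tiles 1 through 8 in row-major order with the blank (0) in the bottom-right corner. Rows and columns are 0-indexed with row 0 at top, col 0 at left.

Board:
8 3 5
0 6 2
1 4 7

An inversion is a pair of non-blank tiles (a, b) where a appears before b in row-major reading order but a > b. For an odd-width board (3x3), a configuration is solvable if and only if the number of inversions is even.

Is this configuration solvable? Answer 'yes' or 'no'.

Inversions (pairs i<j in row-major order where tile[i] > tile[j] > 0): 16
16 is even, so the puzzle is solvable.

Answer: yes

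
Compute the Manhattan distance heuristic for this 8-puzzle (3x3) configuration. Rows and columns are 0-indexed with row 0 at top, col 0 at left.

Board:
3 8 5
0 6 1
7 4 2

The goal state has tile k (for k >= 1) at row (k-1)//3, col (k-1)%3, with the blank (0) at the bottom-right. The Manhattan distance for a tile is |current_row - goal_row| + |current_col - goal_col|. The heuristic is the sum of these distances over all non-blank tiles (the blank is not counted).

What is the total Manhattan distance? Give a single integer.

Tile 3: (0,0)->(0,2) = 2
Tile 8: (0,1)->(2,1) = 2
Tile 5: (0,2)->(1,1) = 2
Tile 6: (1,1)->(1,2) = 1
Tile 1: (1,2)->(0,0) = 3
Tile 7: (2,0)->(2,0) = 0
Tile 4: (2,1)->(1,0) = 2
Tile 2: (2,2)->(0,1) = 3
Sum: 2 + 2 + 2 + 1 + 3 + 0 + 2 + 3 = 15

Answer: 15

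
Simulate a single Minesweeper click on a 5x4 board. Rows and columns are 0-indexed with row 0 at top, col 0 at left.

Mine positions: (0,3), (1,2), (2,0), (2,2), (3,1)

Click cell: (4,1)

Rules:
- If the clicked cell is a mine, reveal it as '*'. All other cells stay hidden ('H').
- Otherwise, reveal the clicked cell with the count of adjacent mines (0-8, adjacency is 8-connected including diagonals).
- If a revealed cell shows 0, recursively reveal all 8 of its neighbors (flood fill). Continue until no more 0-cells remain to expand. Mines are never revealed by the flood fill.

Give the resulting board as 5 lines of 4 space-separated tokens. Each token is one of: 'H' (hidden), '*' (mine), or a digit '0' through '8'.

H H H H
H H H H
H H H H
H H H H
H 1 H H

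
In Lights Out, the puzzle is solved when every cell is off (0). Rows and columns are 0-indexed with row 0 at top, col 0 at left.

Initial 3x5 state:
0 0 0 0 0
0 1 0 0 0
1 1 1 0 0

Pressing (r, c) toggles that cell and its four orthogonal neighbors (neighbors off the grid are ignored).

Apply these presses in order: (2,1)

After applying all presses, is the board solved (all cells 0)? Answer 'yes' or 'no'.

Answer: yes

Derivation:
After press 1 at (2,1):
0 0 0 0 0
0 0 0 0 0
0 0 0 0 0

Lights still on: 0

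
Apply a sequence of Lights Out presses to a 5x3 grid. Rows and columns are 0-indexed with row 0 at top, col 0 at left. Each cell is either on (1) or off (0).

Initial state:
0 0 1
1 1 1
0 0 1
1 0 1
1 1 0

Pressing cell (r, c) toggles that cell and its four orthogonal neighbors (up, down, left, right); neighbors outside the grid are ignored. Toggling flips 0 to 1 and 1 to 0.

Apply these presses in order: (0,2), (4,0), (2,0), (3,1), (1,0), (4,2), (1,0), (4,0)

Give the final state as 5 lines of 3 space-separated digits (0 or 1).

Answer: 0 1 0
0 1 0
1 0 1
1 1 1
1 1 1

Derivation:
After press 1 at (0,2):
0 1 0
1 1 0
0 0 1
1 0 1
1 1 0

After press 2 at (4,0):
0 1 0
1 1 0
0 0 1
0 0 1
0 0 0

After press 3 at (2,0):
0 1 0
0 1 0
1 1 1
1 0 1
0 0 0

After press 4 at (3,1):
0 1 0
0 1 0
1 0 1
0 1 0
0 1 0

After press 5 at (1,0):
1 1 0
1 0 0
0 0 1
0 1 0
0 1 0

After press 6 at (4,2):
1 1 0
1 0 0
0 0 1
0 1 1
0 0 1

After press 7 at (1,0):
0 1 0
0 1 0
1 0 1
0 1 1
0 0 1

After press 8 at (4,0):
0 1 0
0 1 0
1 0 1
1 1 1
1 1 1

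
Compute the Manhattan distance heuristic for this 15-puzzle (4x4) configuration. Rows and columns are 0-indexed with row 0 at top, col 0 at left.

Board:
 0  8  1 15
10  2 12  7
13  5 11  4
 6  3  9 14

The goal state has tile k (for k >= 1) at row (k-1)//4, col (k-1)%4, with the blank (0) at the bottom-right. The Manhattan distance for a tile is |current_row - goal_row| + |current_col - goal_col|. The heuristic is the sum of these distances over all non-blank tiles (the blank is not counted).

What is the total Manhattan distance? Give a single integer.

Tile 8: at (0,1), goal (1,3), distance |0-1|+|1-3| = 3
Tile 1: at (0,2), goal (0,0), distance |0-0|+|2-0| = 2
Tile 15: at (0,3), goal (3,2), distance |0-3|+|3-2| = 4
Tile 10: at (1,0), goal (2,1), distance |1-2|+|0-1| = 2
Tile 2: at (1,1), goal (0,1), distance |1-0|+|1-1| = 1
Tile 12: at (1,2), goal (2,3), distance |1-2|+|2-3| = 2
Tile 7: at (1,3), goal (1,2), distance |1-1|+|3-2| = 1
Tile 13: at (2,0), goal (3,0), distance |2-3|+|0-0| = 1
Tile 5: at (2,1), goal (1,0), distance |2-1|+|1-0| = 2
Tile 11: at (2,2), goal (2,2), distance |2-2|+|2-2| = 0
Tile 4: at (2,3), goal (0,3), distance |2-0|+|3-3| = 2
Tile 6: at (3,0), goal (1,1), distance |3-1|+|0-1| = 3
Tile 3: at (3,1), goal (0,2), distance |3-0|+|1-2| = 4
Tile 9: at (3,2), goal (2,0), distance |3-2|+|2-0| = 3
Tile 14: at (3,3), goal (3,1), distance |3-3|+|3-1| = 2
Sum: 3 + 2 + 4 + 2 + 1 + 2 + 1 + 1 + 2 + 0 + 2 + 3 + 4 + 3 + 2 = 32

Answer: 32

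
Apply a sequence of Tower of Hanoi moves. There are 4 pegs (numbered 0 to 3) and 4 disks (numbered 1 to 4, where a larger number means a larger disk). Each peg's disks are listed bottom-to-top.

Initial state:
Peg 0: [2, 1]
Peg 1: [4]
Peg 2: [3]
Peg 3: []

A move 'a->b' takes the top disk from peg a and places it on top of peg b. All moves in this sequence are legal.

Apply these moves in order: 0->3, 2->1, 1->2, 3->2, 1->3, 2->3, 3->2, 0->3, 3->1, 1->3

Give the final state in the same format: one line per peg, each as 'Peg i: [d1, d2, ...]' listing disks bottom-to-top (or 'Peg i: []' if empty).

Answer: Peg 0: []
Peg 1: []
Peg 2: [3, 1]
Peg 3: [4, 2]

Derivation:
After move 1 (0->3):
Peg 0: [2]
Peg 1: [4]
Peg 2: [3]
Peg 3: [1]

After move 2 (2->1):
Peg 0: [2]
Peg 1: [4, 3]
Peg 2: []
Peg 3: [1]

After move 3 (1->2):
Peg 0: [2]
Peg 1: [4]
Peg 2: [3]
Peg 3: [1]

After move 4 (3->2):
Peg 0: [2]
Peg 1: [4]
Peg 2: [3, 1]
Peg 3: []

After move 5 (1->3):
Peg 0: [2]
Peg 1: []
Peg 2: [3, 1]
Peg 3: [4]

After move 6 (2->3):
Peg 0: [2]
Peg 1: []
Peg 2: [3]
Peg 3: [4, 1]

After move 7 (3->2):
Peg 0: [2]
Peg 1: []
Peg 2: [3, 1]
Peg 3: [4]

After move 8 (0->3):
Peg 0: []
Peg 1: []
Peg 2: [3, 1]
Peg 3: [4, 2]

After move 9 (3->1):
Peg 0: []
Peg 1: [2]
Peg 2: [3, 1]
Peg 3: [4]

After move 10 (1->3):
Peg 0: []
Peg 1: []
Peg 2: [3, 1]
Peg 3: [4, 2]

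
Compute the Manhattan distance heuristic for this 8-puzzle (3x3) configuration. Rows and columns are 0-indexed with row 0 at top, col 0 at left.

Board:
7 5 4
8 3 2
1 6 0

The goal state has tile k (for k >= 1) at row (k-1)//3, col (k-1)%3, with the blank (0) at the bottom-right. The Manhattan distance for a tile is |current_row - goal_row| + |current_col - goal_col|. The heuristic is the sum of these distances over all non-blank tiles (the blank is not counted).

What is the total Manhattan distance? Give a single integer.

Answer: 16

Derivation:
Tile 7: at (0,0), goal (2,0), distance |0-2|+|0-0| = 2
Tile 5: at (0,1), goal (1,1), distance |0-1|+|1-1| = 1
Tile 4: at (0,2), goal (1,0), distance |0-1|+|2-0| = 3
Tile 8: at (1,0), goal (2,1), distance |1-2|+|0-1| = 2
Tile 3: at (1,1), goal (0,2), distance |1-0|+|1-2| = 2
Tile 2: at (1,2), goal (0,1), distance |1-0|+|2-1| = 2
Tile 1: at (2,0), goal (0,0), distance |2-0|+|0-0| = 2
Tile 6: at (2,1), goal (1,2), distance |2-1|+|1-2| = 2
Sum: 2 + 1 + 3 + 2 + 2 + 2 + 2 + 2 = 16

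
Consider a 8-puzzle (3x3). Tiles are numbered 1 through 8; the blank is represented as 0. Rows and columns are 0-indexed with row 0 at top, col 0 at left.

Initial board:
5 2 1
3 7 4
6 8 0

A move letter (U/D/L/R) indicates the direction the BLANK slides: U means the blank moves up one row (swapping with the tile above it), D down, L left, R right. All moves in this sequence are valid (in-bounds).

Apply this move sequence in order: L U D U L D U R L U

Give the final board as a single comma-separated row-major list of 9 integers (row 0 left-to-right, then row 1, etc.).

After move 1 (L):
5 2 1
3 7 4
6 0 8

After move 2 (U):
5 2 1
3 0 4
6 7 8

After move 3 (D):
5 2 1
3 7 4
6 0 8

After move 4 (U):
5 2 1
3 0 4
6 7 8

After move 5 (L):
5 2 1
0 3 4
6 7 8

After move 6 (D):
5 2 1
6 3 4
0 7 8

After move 7 (U):
5 2 1
0 3 4
6 7 8

After move 8 (R):
5 2 1
3 0 4
6 7 8

After move 9 (L):
5 2 1
0 3 4
6 7 8

After move 10 (U):
0 2 1
5 3 4
6 7 8

Answer: 0, 2, 1, 5, 3, 4, 6, 7, 8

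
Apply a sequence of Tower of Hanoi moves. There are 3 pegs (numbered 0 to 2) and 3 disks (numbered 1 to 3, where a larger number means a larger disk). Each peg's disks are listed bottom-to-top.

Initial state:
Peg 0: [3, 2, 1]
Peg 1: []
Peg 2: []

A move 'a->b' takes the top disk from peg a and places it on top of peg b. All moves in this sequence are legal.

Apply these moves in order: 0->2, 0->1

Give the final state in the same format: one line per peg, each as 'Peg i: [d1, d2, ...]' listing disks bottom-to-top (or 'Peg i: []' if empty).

After move 1 (0->2):
Peg 0: [3, 2]
Peg 1: []
Peg 2: [1]

After move 2 (0->1):
Peg 0: [3]
Peg 1: [2]
Peg 2: [1]

Answer: Peg 0: [3]
Peg 1: [2]
Peg 2: [1]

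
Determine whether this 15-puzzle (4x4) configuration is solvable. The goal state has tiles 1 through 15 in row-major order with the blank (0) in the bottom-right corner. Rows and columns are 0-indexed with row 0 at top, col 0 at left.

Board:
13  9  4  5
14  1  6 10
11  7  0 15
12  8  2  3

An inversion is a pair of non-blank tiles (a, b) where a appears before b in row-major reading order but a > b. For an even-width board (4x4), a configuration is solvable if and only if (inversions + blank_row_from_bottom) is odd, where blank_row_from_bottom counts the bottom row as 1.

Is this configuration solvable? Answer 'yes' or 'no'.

Answer: no

Derivation:
Inversions: 56
Blank is in row 2 (0-indexed from top), which is row 2 counting from the bottom (bottom = 1).
56 + 2 = 58, which is even, so the puzzle is not solvable.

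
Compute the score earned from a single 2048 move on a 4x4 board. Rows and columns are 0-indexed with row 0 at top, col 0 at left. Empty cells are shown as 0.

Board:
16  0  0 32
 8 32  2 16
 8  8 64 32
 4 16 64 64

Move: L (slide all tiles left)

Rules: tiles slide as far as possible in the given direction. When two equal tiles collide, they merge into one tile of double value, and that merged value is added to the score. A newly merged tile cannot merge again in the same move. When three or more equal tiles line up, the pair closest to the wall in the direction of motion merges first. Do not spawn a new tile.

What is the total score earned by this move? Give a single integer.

Slide left:
row 0: [16, 0, 0, 32] -> [16, 32, 0, 0]  score +0 (running 0)
row 1: [8, 32, 2, 16] -> [8, 32, 2, 16]  score +0 (running 0)
row 2: [8, 8, 64, 32] -> [16, 64, 32, 0]  score +16 (running 16)
row 3: [4, 16, 64, 64] -> [4, 16, 128, 0]  score +128 (running 144)
Board after move:
 16  32   0   0
  8  32   2  16
 16  64  32   0
  4  16 128   0

Answer: 144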